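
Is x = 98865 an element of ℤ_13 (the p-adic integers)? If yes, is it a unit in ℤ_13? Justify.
x ∈ ℤ_13 but not a unit; v_13(x) = 3 > 0

ℤ_13 = {x ∈ ℚ_13 : v_13(x) ≥ 0} and ℤ_13^× = {x ∈ ℤ_13 : v_13(x) = 0}. Here v_13(98865) = v_13(num) − v_13(den) = 3; compare against these criteria.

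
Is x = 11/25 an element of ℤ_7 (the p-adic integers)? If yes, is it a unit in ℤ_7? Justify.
x ∈ ℤ_7^× (unit); v_7(x) = 0

ℤ_7 = {x ∈ ℚ_7 : v_7(x) ≥ 0} and ℤ_7^× = {x ∈ ℤ_7 : v_7(x) = 0}. Here v_7(11/25) = v_7(num) − v_7(den) = 0; compare against these criteria.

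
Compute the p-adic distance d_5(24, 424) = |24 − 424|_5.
d_5(24, 424) = 1/25

Step 1 — x − y = 24 − 424 = -400. Step 2 — v_5(-400) = 2 (factor: -400 = −(5^2 · 16); the sign does not affect v_p). Step 3 — |x − y|_5 = 5^{-2} = 1/25.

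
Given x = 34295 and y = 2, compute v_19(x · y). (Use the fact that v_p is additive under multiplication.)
v_19(68590) = 3

v_p(x) = 3 (factor: 34295 = 19^3 · 5); v_p(y) = 0 (factor: 2 = 19^0 · 2). Additivity: v_p(xy) = v_p(x) + v_p(y) = 3 + 0 = 3. (Direct check: xy = 68590 = 19^3 · (10).)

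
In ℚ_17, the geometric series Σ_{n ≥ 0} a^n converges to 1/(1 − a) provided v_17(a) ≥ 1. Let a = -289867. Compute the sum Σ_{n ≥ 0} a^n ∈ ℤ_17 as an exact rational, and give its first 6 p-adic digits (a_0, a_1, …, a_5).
Σ a^n = 1/(1 − a) = 1/289868;  first 6 digits = (1, 0, 0, 9, 13, 16)

v_17(a) = 3 ≥ 1, so the series converges in ℤ_17 to 1/(1 − a) = 1/(1 − (-289867)) = 1/289868. Expand this rational in ℤ_17: compute digits iteratively via d_i = x_i mod 17, x_{i+1} = (x_i − d_i)/17. The first 6 digits are (1, 0, 0, 9, 13, 16).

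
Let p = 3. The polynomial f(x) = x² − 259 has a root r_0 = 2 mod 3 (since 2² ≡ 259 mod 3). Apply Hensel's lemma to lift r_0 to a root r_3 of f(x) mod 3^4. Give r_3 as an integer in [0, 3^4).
r_3 = 77 (mod 81)

Hensel's recurrence: r_{i+1} = r_i − f(r_i)·(f′(r_i))^{-1} mod 3^{i+2}, with f′(x) = 2x. Iterate:
  r_0 = 2 (mod 3)
  r_1 = 5 (mod 9)
  r_2 = 23 (mod 27)
  r_3 = 77 (mod 81)
Final: r_3 = 77, and one checks f(r_3) ≡ 0 mod 3^4.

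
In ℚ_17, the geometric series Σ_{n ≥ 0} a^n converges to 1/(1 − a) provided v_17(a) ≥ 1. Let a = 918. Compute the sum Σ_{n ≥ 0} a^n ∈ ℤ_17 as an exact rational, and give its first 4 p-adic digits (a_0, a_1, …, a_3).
Σ a^n = 1/(1 − a) = -1/917;  first 4 digits = (1, 3, 12, 11)

v_17(a) = 1 ≥ 1, so the series converges in ℤ_17 to 1/(1 − a) = 1/(1 − 918) = -1/917. Expand this rational in ℤ_17: compute digits iteratively via d_i = x_i mod 17, x_{i+1} = (x_i − d_i)/17. The first 4 digits are (1, 3, 12, 11).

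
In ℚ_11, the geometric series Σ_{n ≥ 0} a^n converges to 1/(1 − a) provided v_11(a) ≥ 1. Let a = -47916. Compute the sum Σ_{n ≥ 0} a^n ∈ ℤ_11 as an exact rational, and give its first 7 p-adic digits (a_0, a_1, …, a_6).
Σ a^n = 1/(1 − a) = 1/47917;  first 7 digits = (1, 0, 0, 8, 7, 10, 8)

v_11(a) = 3 ≥ 1, so the series converges in ℤ_11 to 1/(1 − a) = 1/(1 − (-47916)) = 1/47917. Expand this rational in ℤ_11: compute digits iteratively via d_i = x_i mod 11, x_{i+1} = (x_i − d_i)/11. The first 7 digits are (1, 0, 0, 8, 7, 10, 8).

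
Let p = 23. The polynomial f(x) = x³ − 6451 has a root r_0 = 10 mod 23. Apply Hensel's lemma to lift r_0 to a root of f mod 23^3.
r_2 = 7048 (mod 12167)

Hensel: r_{i+1} = r_i − f(r_i)/f′(r_i) mod 23^{i+2}, where f′(x) = 3x². Iterate:
  r_0 = 10 (mod 23)
  r_1 = 171 (mod 529)
  r_2 = 7048 (mod 12167)
Final: r = 7048 with f(r) ≡ 0 mod 23^3.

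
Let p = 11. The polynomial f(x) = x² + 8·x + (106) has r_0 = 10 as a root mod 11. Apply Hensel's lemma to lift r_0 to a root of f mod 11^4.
r_3 = 6093 (mod 14641)

Hensel: r_{i+1} = r_i − f(r_i)·(f′(r_i))^{-1} mod 11^{i+2}, f′(x) = 2x + 8. Iterate:
  r_0 = 10 (mod 11)
  r_1 = 43 (mod 121)
  r_2 = 769 (mod 1331)
  r_3 = 6093 (mod 14641)
Final: r = 6093 satisfies f(r) ≡ 0 mod 11^4.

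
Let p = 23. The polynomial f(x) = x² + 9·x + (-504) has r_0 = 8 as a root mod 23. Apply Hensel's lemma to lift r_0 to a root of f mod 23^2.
r_1 = 192 (mod 529)

Hensel: r_{i+1} = r_i − f(r_i)·(f′(r_i))^{-1} mod 23^{i+2}, f′(x) = 2x + 9. Iterate:
  r_0 = 8 (mod 23)
  r_1 = 192 (mod 529)
Final: r = 192 satisfies f(r) ≡ 0 mod 23^2.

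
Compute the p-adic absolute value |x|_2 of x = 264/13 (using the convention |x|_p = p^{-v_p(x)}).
|264/13|_2 = 1/8

Step 1 — compute v_2(x) by factoring powers of 2 out of the numerator and denominator: v_2(264/13) = 3. Step 2 — apply |x|_p = p^{-v_p(x)} = 2^{-3} = 1/8.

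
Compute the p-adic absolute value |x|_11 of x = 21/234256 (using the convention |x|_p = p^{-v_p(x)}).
|21/234256|_11 = 14641

Step 1 — compute v_11(x) by factoring powers of 11 out of the numerator and denominator: v_11(21/234256) = -4. Step 2 — apply |x|_p = p^{-v_p(x)} = 11^{4} = 14641.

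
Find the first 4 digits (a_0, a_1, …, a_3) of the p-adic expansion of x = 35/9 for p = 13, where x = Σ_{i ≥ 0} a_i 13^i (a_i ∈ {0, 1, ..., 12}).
(a_0, …, a_3) = (1, 6, 1, 10)

v_13(35/9) = 0 (numerator and denominator both coprime to 13), so x ∈ ℤ_13^×. Compute digits iteratively via a_i = x_i mod 13, x_{i+1} = (x_i − a_i)/13, with x_0 = x:
  x_0 = 35/9;  a_0 = 1;  x_1 = (x_0 − 1)/13 = 2/9
  x_1 = 2/9;  a_1 = 6;  x_2 = (x_1 − 6)/13 = -4/9
  x_2 = -4/9;  a_2 = 1;  x_3 = (x_2 − 1)/13 = -1/9
  x_3 = -1/9;  a_3 = 10;  x_4 = (x_3 − 10)/13 = -7/9
Digits: (1, 6, 1, 10).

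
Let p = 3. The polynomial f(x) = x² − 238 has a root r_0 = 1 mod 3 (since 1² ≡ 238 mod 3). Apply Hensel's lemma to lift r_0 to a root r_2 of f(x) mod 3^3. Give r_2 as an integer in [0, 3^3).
r_2 = 7 (mod 27)

Hensel's recurrence: r_{i+1} = r_i − f(r_i)·(f′(r_i))^{-1} mod 3^{i+2}, with f′(x) = 2x. Iterate:
  r_0 = 1 (mod 3)
  r_1 = 7 (mod 9)
  r_2 = 7 (mod 27)
Final: r_2 = 7, and one checks f(r_2) ≡ 0 mod 3^3.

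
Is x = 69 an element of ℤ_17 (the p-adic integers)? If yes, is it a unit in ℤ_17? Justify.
x ∈ ℤ_17^× (unit); v_17(x) = 0

ℤ_17 = {x ∈ ℚ_17 : v_17(x) ≥ 0} and ℤ_17^× = {x ∈ ℤ_17 : v_17(x) = 0}. Here v_17(69) = v_17(num) − v_17(den) = 0; compare against these criteria.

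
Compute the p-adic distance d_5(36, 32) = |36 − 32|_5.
d_5(36, 32) = 1

Step 1 — x − y = 36 − 32 = 4. Step 2 — v_5(4) = 0 (factor: 4 = (5^0 · 4); the sign does not affect v_p). Step 3 — |x − y|_5 = 5^{0} = 1.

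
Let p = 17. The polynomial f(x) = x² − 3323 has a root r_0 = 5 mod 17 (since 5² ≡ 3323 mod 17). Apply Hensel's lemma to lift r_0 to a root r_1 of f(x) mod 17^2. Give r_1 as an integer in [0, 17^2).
r_1 = 277 (mod 289)

Hensel's recurrence: r_{i+1} = r_i − f(r_i)·(f′(r_i))^{-1} mod 17^{i+2}, with f′(x) = 2x. Iterate:
  r_0 = 5 (mod 17)
  r_1 = 277 (mod 289)
Final: r_1 = 277, and one checks f(r_1) ≡ 0 mod 17^2.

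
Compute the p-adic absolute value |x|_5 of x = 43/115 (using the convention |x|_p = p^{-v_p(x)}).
|43/115|_5 = 5

Step 1 — compute v_5(x) by factoring powers of 5 out of the numerator and denominator: v_5(43/115) = -1. Step 2 — apply |x|_p = p^{-v_p(x)} = 5^{1} = 5.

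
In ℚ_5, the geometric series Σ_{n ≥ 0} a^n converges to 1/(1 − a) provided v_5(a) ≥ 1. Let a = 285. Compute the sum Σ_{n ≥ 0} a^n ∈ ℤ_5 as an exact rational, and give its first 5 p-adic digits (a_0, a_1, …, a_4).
Σ a^n = 1/(1 − a) = -1/284;  first 5 digits = (1, 2, 0, 0, 0)

v_5(a) = 1 ≥ 1, so the series converges in ℤ_5 to 1/(1 − a) = 1/(1 − 285) = -1/284. Expand this rational in ℤ_5: compute digits iteratively via d_i = x_i mod 5, x_{i+1} = (x_i − d_i)/5. The first 5 digits are (1, 2, 0, 0, 0).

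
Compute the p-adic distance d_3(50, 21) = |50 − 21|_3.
d_3(50, 21) = 1

Step 1 — x − y = 50 − 21 = 29. Step 2 — v_3(29) = 0 (factor: 29 = (3^0 · 29); the sign does not affect v_p). Step 3 — |x − y|_3 = 3^{0} = 1.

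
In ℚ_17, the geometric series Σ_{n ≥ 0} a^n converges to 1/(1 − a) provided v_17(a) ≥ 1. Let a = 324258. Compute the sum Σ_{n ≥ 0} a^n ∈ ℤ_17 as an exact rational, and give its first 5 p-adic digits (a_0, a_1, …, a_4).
Σ a^n = 1/(1 − a) = -1/324257;  first 5 digits = (1, 0, 0, 15, 3)

v_17(a) = 3 ≥ 1, so the series converges in ℤ_17 to 1/(1 − a) = 1/(1 − 324258) = -1/324257. Expand this rational in ℤ_17: compute digits iteratively via d_i = x_i mod 17, x_{i+1} = (x_i − d_i)/17. The first 5 digits are (1, 0, 0, 15, 3).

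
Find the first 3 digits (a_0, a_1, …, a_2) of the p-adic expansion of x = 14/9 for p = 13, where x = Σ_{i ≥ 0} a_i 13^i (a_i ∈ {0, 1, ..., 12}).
(a_0, …, a_2) = (3, 10, 5)

v_13(14/9) = 0 (numerator and denominator both coprime to 13), so x ∈ ℤ_13^×. Compute digits iteratively via a_i = x_i mod 13, x_{i+1} = (x_i − a_i)/13, with x_0 = x:
  x_0 = 14/9;  a_0 = 3;  x_1 = (x_0 − 3)/13 = -1/9
  x_1 = -1/9;  a_1 = 10;  x_2 = (x_1 − 10)/13 = -7/9
  x_2 = -7/9;  a_2 = 5;  x_3 = (x_2 − 5)/13 = -4/9
Digits: (3, 10, 5).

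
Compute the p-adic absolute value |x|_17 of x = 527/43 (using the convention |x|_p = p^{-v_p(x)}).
|527/43|_17 = 1/17

Step 1 — compute v_17(x) by factoring powers of 17 out of the numerator and denominator: v_17(527/43) = 1. Step 2 — apply |x|_p = p^{-v_p(x)} = 17^{-1} = 1/17.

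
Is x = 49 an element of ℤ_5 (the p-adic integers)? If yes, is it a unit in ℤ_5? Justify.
x ∈ ℤ_5^× (unit); v_5(x) = 0

ℤ_5 = {x ∈ ℚ_5 : v_5(x) ≥ 0} and ℤ_5^× = {x ∈ ℤ_5 : v_5(x) = 0}. Here v_5(49) = v_5(num) − v_5(den) = 0; compare against these criteria.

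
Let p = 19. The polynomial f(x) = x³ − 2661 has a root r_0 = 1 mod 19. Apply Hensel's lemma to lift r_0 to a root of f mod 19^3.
r_2 = 4257 (mod 6859)

Hensel: r_{i+1} = r_i − f(r_i)/f′(r_i) mod 19^{i+2}, where f′(x) = 3x². Iterate:
  r_0 = 1 (mod 19)
  r_1 = 286 (mod 361)
  r_2 = 4257 (mod 6859)
Final: r = 4257 with f(r) ≡ 0 mod 19^3.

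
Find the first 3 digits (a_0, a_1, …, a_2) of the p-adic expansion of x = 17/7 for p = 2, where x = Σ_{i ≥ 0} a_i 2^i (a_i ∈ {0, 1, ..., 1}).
(a_0, …, a_2) = (1, 1, 1)

v_2(17/7) = 0 (numerator and denominator both coprime to 2), so x ∈ ℤ_2^×. Compute digits iteratively via a_i = x_i mod 2, x_{i+1} = (x_i − a_i)/2, with x_0 = x:
  x_0 = 17/7;  a_0 = 1;  x_1 = (x_0 − 1)/2 = 5/7
  x_1 = 5/7;  a_1 = 1;  x_2 = (x_1 − 1)/2 = -1/7
  x_2 = -1/7;  a_2 = 1;  x_3 = (x_2 − 1)/2 = -4/7
Digits: (1, 1, 1).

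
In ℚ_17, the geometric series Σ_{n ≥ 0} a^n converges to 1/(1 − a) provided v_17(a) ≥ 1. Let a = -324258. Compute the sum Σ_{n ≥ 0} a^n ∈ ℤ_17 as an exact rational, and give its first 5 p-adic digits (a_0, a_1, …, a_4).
Σ a^n = 1/(1 − a) = 1/324259;  first 5 digits = (1, 0, 0, 2, 13)

v_17(a) = 3 ≥ 1, so the series converges in ℤ_17 to 1/(1 − a) = 1/(1 − (-324258)) = 1/324259. Expand this rational in ℤ_17: compute digits iteratively via d_i = x_i mod 17, x_{i+1} = (x_i − d_i)/17. The first 5 digits are (1, 0, 0, 2, 13).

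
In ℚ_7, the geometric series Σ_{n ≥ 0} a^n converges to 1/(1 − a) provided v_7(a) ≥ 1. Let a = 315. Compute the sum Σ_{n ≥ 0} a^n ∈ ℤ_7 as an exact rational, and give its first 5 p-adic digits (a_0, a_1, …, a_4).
Σ a^n = 1/(1 − a) = -1/314;  first 5 digits = (1, 3, 1, 2, 1)

v_7(a) = 1 ≥ 1, so the series converges in ℤ_7 to 1/(1 − a) = 1/(1 − 315) = -1/314. Expand this rational in ℤ_7: compute digits iteratively via d_i = x_i mod 7, x_{i+1} = (x_i − d_i)/7. The first 5 digits are (1, 3, 1, 2, 1).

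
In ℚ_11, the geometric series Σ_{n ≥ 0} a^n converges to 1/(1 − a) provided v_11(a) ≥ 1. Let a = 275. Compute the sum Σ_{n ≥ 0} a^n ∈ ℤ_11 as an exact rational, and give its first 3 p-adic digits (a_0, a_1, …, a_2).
Σ a^n = 1/(1 − a) = -1/274;  first 3 digits = (1, 3, 0)

v_11(a) = 1 ≥ 1, so the series converges in ℤ_11 to 1/(1 − a) = 1/(1 − 275) = -1/274. Expand this rational in ℤ_11: compute digits iteratively via d_i = x_i mod 11, x_{i+1} = (x_i − d_i)/11. The first 3 digits are (1, 3, 0).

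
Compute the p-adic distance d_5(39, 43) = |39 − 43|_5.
d_5(39, 43) = 1

Step 1 — x − y = 39 − 43 = -4. Step 2 — v_5(-4) = 0 (factor: -4 = −(5^0 · 4); the sign does not affect v_p). Step 3 — |x − y|_5 = 5^{0} = 1.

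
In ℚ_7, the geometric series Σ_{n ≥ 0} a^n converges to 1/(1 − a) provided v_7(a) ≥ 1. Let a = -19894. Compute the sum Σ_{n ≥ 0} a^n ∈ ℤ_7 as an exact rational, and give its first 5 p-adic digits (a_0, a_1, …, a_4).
Σ a^n = 1/(1 − a) = 1/19895;  first 5 digits = (1, 0, 0, 5, 5)

v_7(a) = 3 ≥ 1, so the series converges in ℤ_7 to 1/(1 − a) = 1/(1 − (-19894)) = 1/19895. Expand this rational in ℤ_7: compute digits iteratively via d_i = x_i mod 7, x_{i+1} = (x_i − d_i)/7. The first 5 digits are (1, 0, 0, 5, 5).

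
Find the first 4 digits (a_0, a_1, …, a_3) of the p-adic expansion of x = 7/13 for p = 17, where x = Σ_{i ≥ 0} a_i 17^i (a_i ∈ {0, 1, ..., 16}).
(a_0, …, a_3) = (11, 2, 9, 6)

v_17(7/13) = 0 (numerator and denominator both coprime to 17), so x ∈ ℤ_17^×. Compute digits iteratively via a_i = x_i mod 17, x_{i+1} = (x_i − a_i)/17, with x_0 = x:
  x_0 = 7/13;  a_0 = 11;  x_1 = (x_0 − 11)/17 = -8/13
  x_1 = -8/13;  a_1 = 2;  x_2 = (x_1 − 2)/17 = -2/13
  x_2 = -2/13;  a_2 = 9;  x_3 = (x_2 − 9)/17 = -7/13
  x_3 = -7/13;  a_3 = 6;  x_4 = (x_3 − 6)/17 = -5/13
Digits: (11, 2, 9, 6).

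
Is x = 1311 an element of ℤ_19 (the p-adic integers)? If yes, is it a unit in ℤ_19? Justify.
x ∈ ℤ_19 but not a unit; v_19(x) = 1 > 0

ℤ_19 = {x ∈ ℚ_19 : v_19(x) ≥ 0} and ℤ_19^× = {x ∈ ℤ_19 : v_19(x) = 0}. Here v_19(1311) = v_19(num) − v_19(den) = 1; compare against these criteria.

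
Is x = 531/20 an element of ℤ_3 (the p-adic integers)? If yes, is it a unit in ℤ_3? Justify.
x ∈ ℤ_3 but not a unit; v_3(x) = 2 > 0

ℤ_3 = {x ∈ ℚ_3 : v_3(x) ≥ 0} and ℤ_3^× = {x ∈ ℤ_3 : v_3(x) = 0}. Here v_3(531/20) = v_3(num) − v_3(den) = 2; compare against these criteria.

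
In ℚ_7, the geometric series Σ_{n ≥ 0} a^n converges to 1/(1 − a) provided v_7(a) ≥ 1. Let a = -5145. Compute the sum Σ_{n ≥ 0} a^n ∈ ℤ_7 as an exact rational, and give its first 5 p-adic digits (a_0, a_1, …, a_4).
Σ a^n = 1/(1 − a) = 1/5146;  first 5 digits = (1, 0, 0, 6, 4)

v_7(a) = 3 ≥ 1, so the series converges in ℤ_7 to 1/(1 − a) = 1/(1 − (-5145)) = 1/5146. Expand this rational in ℤ_7: compute digits iteratively via d_i = x_i mod 7, x_{i+1} = (x_i − d_i)/7. The first 5 digits are (1, 0, 0, 6, 4).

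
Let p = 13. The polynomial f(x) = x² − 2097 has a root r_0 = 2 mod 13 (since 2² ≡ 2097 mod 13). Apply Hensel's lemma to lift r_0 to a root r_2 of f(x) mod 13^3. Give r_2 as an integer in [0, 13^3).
r_2 = 2004 (mod 2197)

Hensel's recurrence: r_{i+1} = r_i − f(r_i)·(f′(r_i))^{-1} mod 13^{i+2}, with f′(x) = 2x. Iterate:
  r_0 = 2 (mod 13)
  r_1 = 145 (mod 169)
  r_2 = 2004 (mod 2197)
Final: r_2 = 2004, and one checks f(r_2) ≡ 0 mod 13^3.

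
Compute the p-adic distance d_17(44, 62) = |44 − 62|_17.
d_17(44, 62) = 1

Step 1 — x − y = 44 − 62 = -18. Step 2 — v_17(-18) = 0 (factor: -18 = −(17^0 · 18); the sign does not affect v_p). Step 3 — |x − y|_17 = 17^{0} = 1.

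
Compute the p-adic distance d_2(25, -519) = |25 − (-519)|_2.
d_2(25, -519) = 1/32

Step 1 — x − y = 25 − (-519) = 544. Step 2 — v_2(544) = 5 (factor: 544 = (2^5 · 17); the sign does not affect v_p). Step 3 — |x − y|_2 = 2^{-5} = 1/32.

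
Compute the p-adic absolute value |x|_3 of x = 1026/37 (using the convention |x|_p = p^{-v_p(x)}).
|1026/37|_3 = 1/27

Step 1 — compute v_3(x) by factoring powers of 3 out of the numerator and denominator: v_3(1026/37) = 3. Step 2 — apply |x|_p = p^{-v_p(x)} = 3^{-3} = 1/27.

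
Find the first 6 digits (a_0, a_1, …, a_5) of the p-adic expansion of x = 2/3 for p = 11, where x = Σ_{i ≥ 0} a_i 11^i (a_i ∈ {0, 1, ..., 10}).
(a_0, …, a_5) = (8, 3, 7, 3, 7, 3)

v_11(2/3) = 0 (numerator and denominator both coprime to 11), so x ∈ ℤ_11^×. Compute digits iteratively via a_i = x_i mod 11, x_{i+1} = (x_i − a_i)/11, with x_0 = x:
  x_0 = 2/3;  a_0 = 8;  x_1 = (x_0 − 8)/11 = -2/3
  x_1 = -2/3;  a_1 = 3;  x_2 = (x_1 − 3)/11 = -1/3
  x_2 = -1/3;  a_2 = 7;  x_3 = (x_2 − 7)/11 = -2/3
  x_3 = -2/3;  a_3 = 3;  x_4 = (x_3 − 3)/11 = -1/3
  x_4 = -1/3;  a_4 = 7;  x_5 = (x_4 − 7)/11 = -2/3
  x_5 = -2/3;  a_5 = 3;  x_6 = (x_5 − 3)/11 = -1/3
Digits: (8, 3, 7, 3, 7, 3).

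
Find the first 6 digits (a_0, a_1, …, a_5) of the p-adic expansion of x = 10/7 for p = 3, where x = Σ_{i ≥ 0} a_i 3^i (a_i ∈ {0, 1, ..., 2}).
(a_0, …, a_5) = (1, 1, 1, 0, 2, 1)

v_3(10/7) = 0 (numerator and denominator both coprime to 3), so x ∈ ℤ_3^×. Compute digits iteratively via a_i = x_i mod 3, x_{i+1} = (x_i − a_i)/3, with x_0 = x:
  x_0 = 10/7;  a_0 = 1;  x_1 = (x_0 − 1)/3 = 1/7
  x_1 = 1/7;  a_1 = 1;  x_2 = (x_1 − 1)/3 = -2/7
  x_2 = -2/7;  a_2 = 1;  x_3 = (x_2 − 1)/3 = -3/7
  x_3 = -3/7;  a_3 = 0;  x_4 = (x_3 − 0)/3 = -1/7
  x_4 = -1/7;  a_4 = 2;  x_5 = (x_4 − 2)/3 = -5/7
  x_5 = -5/7;  a_5 = 1;  x_6 = (x_5 − 1)/3 = -4/7
Digits: (1, 1, 1, 0, 2, 1).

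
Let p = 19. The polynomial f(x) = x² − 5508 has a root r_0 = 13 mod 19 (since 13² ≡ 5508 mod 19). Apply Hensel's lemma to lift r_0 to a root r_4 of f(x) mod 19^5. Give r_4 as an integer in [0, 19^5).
r_4 = 3148 (mod 2476099)

Hensel's recurrence: r_{i+1} = r_i − f(r_i)·(f′(r_i))^{-1} mod 19^{i+2}, with f′(x) = 2x. Iterate:
  r_0 = 13 (mod 19)
  r_1 = 260 (mod 361)
  r_2 = 3148 (mod 6859)
  r_3 = 3148 (mod 130321)
  r_4 = 3148 (mod 2476099)
Final: r_4 = 3148, and one checks f(r_4) ≡ 0 mod 19^5.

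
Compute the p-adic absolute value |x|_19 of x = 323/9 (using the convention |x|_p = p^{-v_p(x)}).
|323/9|_19 = 1/19

Step 1 — compute v_19(x) by factoring powers of 19 out of the numerator and denominator: v_19(323/9) = 1. Step 2 — apply |x|_p = p^{-v_p(x)} = 19^{-1} = 1/19.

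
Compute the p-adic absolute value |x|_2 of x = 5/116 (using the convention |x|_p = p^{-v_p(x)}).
|5/116|_2 = 4

Step 1 — compute v_2(x) by factoring powers of 2 out of the numerator and denominator: v_2(5/116) = -2. Step 2 — apply |x|_p = p^{-v_p(x)} = 2^{2} = 4.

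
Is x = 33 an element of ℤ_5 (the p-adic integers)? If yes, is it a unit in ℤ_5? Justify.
x ∈ ℤ_5^× (unit); v_5(x) = 0

ℤ_5 = {x ∈ ℚ_5 : v_5(x) ≥ 0} and ℤ_5^× = {x ∈ ℤ_5 : v_5(x) = 0}. Here v_5(33) = v_5(num) − v_5(den) = 0; compare against these criteria.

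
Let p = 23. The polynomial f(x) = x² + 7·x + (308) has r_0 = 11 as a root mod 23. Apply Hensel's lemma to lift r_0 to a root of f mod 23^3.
r_2 = 2219 (mod 12167)

Hensel: r_{i+1} = r_i − f(r_i)·(f′(r_i))^{-1} mod 23^{i+2}, f′(x) = 2x + 7. Iterate:
  r_0 = 11 (mod 23)
  r_1 = 103 (mod 529)
  r_2 = 2219 (mod 12167)
Final: r = 2219 satisfies f(r) ≡ 0 mod 23^3.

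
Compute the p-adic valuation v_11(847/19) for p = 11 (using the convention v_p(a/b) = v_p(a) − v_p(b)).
v_11(847/19) = 2

Factor powers of 11 from the numerator and denominator of the reduced fraction: 847 = 11^2 · 7 and 19 = 11^0 · 19. Apply v_p(a/b) = v_p(a) − v_p(b): v_11(847/19) = 2 − 0 = 2.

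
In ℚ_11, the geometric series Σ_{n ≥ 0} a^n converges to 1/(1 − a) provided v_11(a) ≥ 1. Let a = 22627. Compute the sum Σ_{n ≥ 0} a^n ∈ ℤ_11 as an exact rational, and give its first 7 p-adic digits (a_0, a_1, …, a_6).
Σ a^n = 1/(1 − a) = -1/22626;  first 7 digits = (1, 0, 0, 6, 1, 0, 3)

v_11(a) = 3 ≥ 1, so the series converges in ℤ_11 to 1/(1 − a) = 1/(1 − 22627) = -1/22626. Expand this rational in ℤ_11: compute digits iteratively via d_i = x_i mod 11, x_{i+1} = (x_i − d_i)/11. The first 7 digits are (1, 0, 0, 6, 1, 0, 3).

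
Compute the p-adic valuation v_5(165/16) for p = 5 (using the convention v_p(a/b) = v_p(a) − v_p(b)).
v_5(165/16) = 1

Factor powers of 5 from the numerator and denominator of the reduced fraction: 165 = 5^1 · 33 and 16 = 5^0 · 16. Apply v_p(a/b) = v_p(a) − v_p(b): v_5(165/16) = 1 − 0 = 1.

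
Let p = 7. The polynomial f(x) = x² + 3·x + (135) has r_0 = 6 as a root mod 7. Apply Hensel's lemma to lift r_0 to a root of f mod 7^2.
r_1 = 13 (mod 49)

Hensel: r_{i+1} = r_i − f(r_i)·(f′(r_i))^{-1} mod 7^{i+2}, f′(x) = 2x + 3. Iterate:
  r_0 = 6 (mod 7)
  r_1 = 13 (mod 49)
Final: r = 13 satisfies f(r) ≡ 0 mod 7^2.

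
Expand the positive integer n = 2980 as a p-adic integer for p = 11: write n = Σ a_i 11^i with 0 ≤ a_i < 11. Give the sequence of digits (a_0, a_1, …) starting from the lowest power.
(a_0, a_1, …) = (10, 6, 2, 2)

Repeated division by 11 gives the digits low-to-high: 2980 = 10 + 6·11^1 + 2·11^2 + 2·11^3. Digit sequence: (10, 6, 2, 2).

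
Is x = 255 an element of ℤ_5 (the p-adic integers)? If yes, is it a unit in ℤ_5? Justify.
x ∈ ℤ_5 but not a unit; v_5(x) = 1 > 0

ℤ_5 = {x ∈ ℚ_5 : v_5(x) ≥ 0} and ℤ_5^× = {x ∈ ℤ_5 : v_5(x) = 0}. Here v_5(255) = v_5(num) − v_5(den) = 1; compare against these criteria.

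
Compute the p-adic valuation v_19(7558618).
v_19(7558618) = 4

v_19(n) is the largest exponent k such that 19^k divides n. Factor out: 7558618 = 19^4 · 58. (Sign doesn't affect v_p.) So v_19(7558618) = 4.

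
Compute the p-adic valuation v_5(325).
v_5(325) = 2

v_5(n) is the largest exponent k such that 5^k divides n. Factor out: 325 = 5^2 · 13. (Sign doesn't affect v_p.) So v_5(325) = 2.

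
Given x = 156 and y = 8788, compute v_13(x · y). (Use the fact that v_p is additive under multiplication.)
v_13(1370928) = 4

v_p(x) = 1 (factor: 156 = 13^1 · 12); v_p(y) = 3 (factor: 8788 = 13^3 · 4). Additivity: v_p(xy) = v_p(x) + v_p(y) = 1 + 3 = 4. (Direct check: xy = 1370928 = 13^4 · (48).)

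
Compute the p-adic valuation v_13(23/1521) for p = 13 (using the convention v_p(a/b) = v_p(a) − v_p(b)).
v_13(23/1521) = -2

Factor powers of 13 from the numerator and denominator of the reduced fraction: 23 = 13^0 · 23 and 1521 = 13^2 · 9. Apply v_p(a/b) = v_p(a) − v_p(b): v_13(23/1521) = 0 − 2 = -2.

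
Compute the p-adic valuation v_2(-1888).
v_2(-1888) = 5

v_2(n) is the largest exponent k such that 2^k divides n. Factor out: -1888 = -2^5 · 59. (Sign doesn't affect v_p.) So v_2(-1888) = 5.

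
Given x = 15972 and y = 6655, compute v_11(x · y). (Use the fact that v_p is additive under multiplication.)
v_11(106293660) = 6

v_p(x) = 3 (factor: 15972 = 11^3 · 12); v_p(y) = 3 (factor: 6655 = 11^3 · 5). Additivity: v_p(xy) = v_p(x) + v_p(y) = 3 + 3 = 6. (Direct check: xy = 106293660 = 11^6 · (60).)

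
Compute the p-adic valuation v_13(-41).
v_13(-41) = 0

v_13(n) is the largest exponent k such that 13^k divides n. Factor out: -41 = -13^0 · 41. (Sign doesn't affect v_p.) So v_13(-41) = 0.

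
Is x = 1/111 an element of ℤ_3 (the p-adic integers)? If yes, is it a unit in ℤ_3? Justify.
x ∉ ℤ_3 (v_3(x) = -1 < 0)

ℤ_3 = {x ∈ ℚ_3 : v_3(x) ≥ 0} and ℤ_3^× = {x ∈ ℤ_3 : v_3(x) = 0}. Here v_3(1/111) = v_3(num) − v_3(den) = -1; compare against these criteria.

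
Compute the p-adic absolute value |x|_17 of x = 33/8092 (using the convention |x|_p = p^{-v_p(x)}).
|33/8092|_17 = 289

Step 1 — compute v_17(x) by factoring powers of 17 out of the numerator and denominator: v_17(33/8092) = -2. Step 2 — apply |x|_p = p^{-v_p(x)} = 17^{2} = 289.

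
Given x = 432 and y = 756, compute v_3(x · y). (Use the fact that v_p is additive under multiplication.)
v_3(326592) = 6

v_p(x) = 3 (factor: 432 = 3^3 · 16); v_p(y) = 3 (factor: 756 = 3^3 · 28). Additivity: v_p(xy) = v_p(x) + v_p(y) = 3 + 3 = 6. (Direct check: xy = 326592 = 3^6 · (448).)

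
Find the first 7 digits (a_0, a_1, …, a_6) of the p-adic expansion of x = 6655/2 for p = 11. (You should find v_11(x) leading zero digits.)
(a_0, …, a_6) = (0, 0, 0, 8, 5, 5, 5)

v_11(6655/2) = 3, so a_0 = ... = a_2 = 0. Factor out: x = 11^3 · u with u = 5/2 a unit in ℤ_11. Expand u iteratively via a_{v+i} = u_i mod 11, u_{i+1} = (u_i − a_{v+i})/11:
  u_0 = 5/2;  a_3 = 8;  u_1 = (u_0 − 8)/11 = -1/2
  u_1 = -1/2;  a_4 = 5;  u_2 = (u_1 − 5)/11 = -1/2
  u_2 = -1/2;  a_5 = 5;  u_3 = (u_2 − 5)/11 = -1/2
  u_3 = -1/2;  a_6 = 5;  u_4 = (u_3 − 5)/11 = -1/2
Digits: (0, 0, 0, 8, 5, 5, 5).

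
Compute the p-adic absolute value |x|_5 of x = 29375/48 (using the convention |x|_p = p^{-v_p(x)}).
|29375/48|_5 = 1/625

Step 1 — compute v_5(x) by factoring powers of 5 out of the numerator and denominator: v_5(29375/48) = 4. Step 2 — apply |x|_p = p^{-v_p(x)} = 5^{-4} = 1/625.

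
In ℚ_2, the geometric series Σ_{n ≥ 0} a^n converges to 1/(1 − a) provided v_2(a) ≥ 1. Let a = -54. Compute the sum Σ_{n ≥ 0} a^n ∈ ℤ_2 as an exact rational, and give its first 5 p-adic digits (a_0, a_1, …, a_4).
Σ a^n = 1/(1 − a) = 1/55;  first 5 digits = (1, 1, 1, 0, 0)

v_2(a) = 1 ≥ 1, so the series converges in ℤ_2 to 1/(1 − a) = 1/(1 − (-54)) = 1/55. Expand this rational in ℤ_2: compute digits iteratively via d_i = x_i mod 2, x_{i+1} = (x_i − d_i)/2. The first 5 digits are (1, 1, 1, 0, 0).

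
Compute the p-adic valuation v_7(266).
v_7(266) = 1

v_7(n) is the largest exponent k such that 7^k divides n. Factor out: 266 = 7^1 · 38. (Sign doesn't affect v_p.) So v_7(266) = 1.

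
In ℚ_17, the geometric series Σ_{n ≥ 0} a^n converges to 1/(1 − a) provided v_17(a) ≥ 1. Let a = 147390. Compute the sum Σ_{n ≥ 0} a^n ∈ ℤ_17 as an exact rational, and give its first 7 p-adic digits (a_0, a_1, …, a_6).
Σ a^n = 1/(1 − a) = -1/147389;  first 7 digits = (1, 0, 0, 13, 1, 0, 16)

v_17(a) = 3 ≥ 1, so the series converges in ℤ_17 to 1/(1 − a) = 1/(1 − 147390) = -1/147389. Expand this rational in ℤ_17: compute digits iteratively via d_i = x_i mod 17, x_{i+1} = (x_i − d_i)/17. The first 7 digits are (1, 0, 0, 13, 1, 0, 16).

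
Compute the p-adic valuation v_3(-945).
v_3(-945) = 3

v_3(n) is the largest exponent k such that 3^k divides n. Factor out: -945 = -3^3 · 35. (Sign doesn't affect v_p.) So v_3(-945) = 3.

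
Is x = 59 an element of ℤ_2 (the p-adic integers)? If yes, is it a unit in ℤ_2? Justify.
x ∈ ℤ_2^× (unit); v_2(x) = 0

ℤ_2 = {x ∈ ℚ_2 : v_2(x) ≥ 0} and ℤ_2^× = {x ∈ ℤ_2 : v_2(x) = 0}. Here v_2(59) = v_2(num) − v_2(den) = 0; compare against these criteria.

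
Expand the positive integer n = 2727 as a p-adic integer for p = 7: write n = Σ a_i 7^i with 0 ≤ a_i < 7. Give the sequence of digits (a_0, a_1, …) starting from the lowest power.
(a_0, a_1, …) = (4, 4, 6, 0, 1)

Repeated division by 7 gives the digits low-to-high: 2727 = 4 + 4·7^1 + 6·7^2 + 1·7^4. Digit sequence: (4, 4, 6, 0, 1).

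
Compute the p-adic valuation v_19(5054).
v_19(5054) = 2

v_19(n) is the largest exponent k such that 19^k divides n. Factor out: 5054 = 19^2 · 14. (Sign doesn't affect v_p.) So v_19(5054) = 2.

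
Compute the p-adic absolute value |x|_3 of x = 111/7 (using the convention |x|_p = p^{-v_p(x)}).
|111/7|_3 = 1/3

Step 1 — compute v_3(x) by factoring powers of 3 out of the numerator and denominator: v_3(111/7) = 1. Step 2 — apply |x|_p = p^{-v_p(x)} = 3^{-1} = 1/3.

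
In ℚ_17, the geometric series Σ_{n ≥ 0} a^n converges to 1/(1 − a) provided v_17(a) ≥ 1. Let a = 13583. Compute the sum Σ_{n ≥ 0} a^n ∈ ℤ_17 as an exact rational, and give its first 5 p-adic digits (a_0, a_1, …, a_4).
Σ a^n = 1/(1 − a) = -1/13582;  first 5 digits = (1, 0, 13, 2, 16)

v_17(a) = 2 ≥ 1, so the series converges in ℤ_17 to 1/(1 − a) = 1/(1 − 13583) = -1/13582. Expand this rational in ℤ_17: compute digits iteratively via d_i = x_i mod 17, x_{i+1} = (x_i − d_i)/17. The first 5 digits are (1, 0, 13, 2, 16).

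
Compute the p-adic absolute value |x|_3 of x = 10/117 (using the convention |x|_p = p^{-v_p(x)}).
|10/117|_3 = 9

Step 1 — compute v_3(x) by factoring powers of 3 out of the numerator and denominator: v_3(10/117) = -2. Step 2 — apply |x|_p = p^{-v_p(x)} = 3^{2} = 9.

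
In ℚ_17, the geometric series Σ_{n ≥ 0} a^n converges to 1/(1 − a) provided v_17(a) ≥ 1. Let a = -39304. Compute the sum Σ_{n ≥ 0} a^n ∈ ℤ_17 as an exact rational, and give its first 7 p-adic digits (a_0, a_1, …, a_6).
Σ a^n = 1/(1 − a) = 1/39305;  first 7 digits = (1, 0, 0, 9, 16, 16, 12)

v_17(a) = 3 ≥ 1, so the series converges in ℤ_17 to 1/(1 − a) = 1/(1 − (-39304)) = 1/39305. Expand this rational in ℤ_17: compute digits iteratively via d_i = x_i mod 17, x_{i+1} = (x_i − d_i)/17. The first 7 digits are (1, 0, 0, 9, 16, 16, 12).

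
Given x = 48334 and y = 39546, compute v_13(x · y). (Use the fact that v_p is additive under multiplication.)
v_13(1911416364) = 6

v_p(x) = 3 (factor: 48334 = 13^3 · 22); v_p(y) = 3 (factor: 39546 = 13^3 · 18). Additivity: v_p(xy) = v_p(x) + v_p(y) = 3 + 3 = 6. (Direct check: xy = 1911416364 = 13^6 · (396).)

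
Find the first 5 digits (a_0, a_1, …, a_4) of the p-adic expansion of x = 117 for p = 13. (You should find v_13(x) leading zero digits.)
(a_0, …, a_4) = (0, 9, 0, 0, 0)

v_13(117) = 1, so a_0 = ... = a_0 = 0. Factor out: x = 13^1 · u with u = 9 a unit in ℤ_13. Expand u iteratively via a_{v+i} = u_i mod 13, u_{i+1} = (u_i − a_{v+i})/13:
  u_0 = 9;  a_1 = 9;  u_1 = (u_0 − 9)/13 = 0
  u_1 = 0;  a_2 = 0;  u_2 = (u_1 − 0)/13 = 0
  u_2 = 0;  a_3 = 0;  u_3 = (u_2 − 0)/13 = 0
  u_3 = 0;  a_4 = 0;  u_4 = (u_3 − 0)/13 = 0
Digits: (0, 9, 0, 0, 0).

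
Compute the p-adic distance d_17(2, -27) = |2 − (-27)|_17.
d_17(2, -27) = 1

Step 1 — x − y = 2 − (-27) = 29. Step 2 — v_17(29) = 0 (factor: 29 = (17^0 · 29); the sign does not affect v_p). Step 3 — |x − y|_17 = 17^{0} = 1.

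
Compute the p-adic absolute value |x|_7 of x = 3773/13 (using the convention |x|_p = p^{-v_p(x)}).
|3773/13|_7 = 1/343

Step 1 — compute v_7(x) by factoring powers of 7 out of the numerator and denominator: v_7(3773/13) = 3. Step 2 — apply |x|_p = p^{-v_p(x)} = 7^{-3} = 1/343.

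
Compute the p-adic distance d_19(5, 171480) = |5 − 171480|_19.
d_19(5, 171480) = 1/6859

Step 1 — x − y = 5 − 171480 = -171475. Step 2 — v_19(-171475) = 3 (factor: -171475 = −(19^3 · 25); the sign does not affect v_p). Step 3 — |x − y|_19 = 19^{-3} = 1/6859.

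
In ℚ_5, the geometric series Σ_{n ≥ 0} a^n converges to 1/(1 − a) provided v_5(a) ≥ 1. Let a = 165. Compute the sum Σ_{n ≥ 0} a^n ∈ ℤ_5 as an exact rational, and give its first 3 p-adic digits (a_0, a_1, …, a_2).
Σ a^n = 1/(1 − a) = -1/164;  first 3 digits = (1, 3, 0)

v_5(a) = 1 ≥ 1, so the series converges in ℤ_5 to 1/(1 − a) = 1/(1 − 165) = -1/164. Expand this rational in ℤ_5: compute digits iteratively via d_i = x_i mod 5, x_{i+1} = (x_i − d_i)/5. The first 3 digits are (1, 3, 0).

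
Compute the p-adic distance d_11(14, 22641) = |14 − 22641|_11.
d_11(14, 22641) = 1/1331

Step 1 — x − y = 14 − 22641 = -22627. Step 2 — v_11(-22627) = 3 (factor: -22627 = −(11^3 · 17); the sign does not affect v_p). Step 3 — |x − y|_11 = 11^{-3} = 1/1331.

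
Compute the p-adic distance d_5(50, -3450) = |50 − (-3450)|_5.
d_5(50, -3450) = 1/125

Step 1 — x − y = 50 − (-3450) = 3500. Step 2 — v_5(3500) = 3 (factor: 3500 = (5^3 · 28); the sign does not affect v_p). Step 3 — |x − y|_5 = 5^{-3} = 1/125.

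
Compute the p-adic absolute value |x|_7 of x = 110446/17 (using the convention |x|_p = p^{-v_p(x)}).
|110446/17|_7 = 1/2401

Step 1 — compute v_7(x) by factoring powers of 7 out of the numerator and denominator: v_7(110446/17) = 4. Step 2 — apply |x|_p = p^{-v_p(x)} = 7^{-4} = 1/2401.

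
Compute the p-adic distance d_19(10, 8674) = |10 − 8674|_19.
d_19(10, 8674) = 1/361

Step 1 — x − y = 10 − 8674 = -8664. Step 2 — v_19(-8664) = 2 (factor: -8664 = −(19^2 · 24); the sign does not affect v_p). Step 3 — |x − y|_19 = 19^{-2} = 1/361.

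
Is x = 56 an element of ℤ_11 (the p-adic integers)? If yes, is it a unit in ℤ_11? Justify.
x ∈ ℤ_11^× (unit); v_11(x) = 0

ℤ_11 = {x ∈ ℚ_11 : v_11(x) ≥ 0} and ℤ_11^× = {x ∈ ℤ_11 : v_11(x) = 0}. Here v_11(56) = v_11(num) − v_11(den) = 0; compare against these criteria.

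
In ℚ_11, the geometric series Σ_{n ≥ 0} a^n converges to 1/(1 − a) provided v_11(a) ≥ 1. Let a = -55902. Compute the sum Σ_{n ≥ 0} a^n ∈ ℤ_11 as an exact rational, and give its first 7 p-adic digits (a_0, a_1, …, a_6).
Σ a^n = 1/(1 − a) = 1/55903;  first 7 digits = (1, 0, 0, 2, 7, 10, 3)

v_11(a) = 3 ≥ 1, so the series converges in ℤ_11 to 1/(1 − a) = 1/(1 − (-55902)) = 1/55903. Expand this rational in ℤ_11: compute digits iteratively via d_i = x_i mod 11, x_{i+1} = (x_i − d_i)/11. The first 7 digits are (1, 0, 0, 2, 7, 10, 3).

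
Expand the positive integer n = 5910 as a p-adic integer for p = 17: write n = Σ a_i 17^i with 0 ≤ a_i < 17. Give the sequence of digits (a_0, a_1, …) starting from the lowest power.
(a_0, a_1, …) = (11, 7, 3, 1)

Repeated division by 17 gives the digits low-to-high: 5910 = 11 + 7·17^1 + 3·17^2 + 1·17^3. Digit sequence: (11, 7, 3, 1).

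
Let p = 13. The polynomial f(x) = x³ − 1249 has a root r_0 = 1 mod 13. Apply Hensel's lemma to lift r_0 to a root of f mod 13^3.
r_2 = 924 (mod 2197)

Hensel: r_{i+1} = r_i − f(r_i)/f′(r_i) mod 13^{i+2}, where f′(x) = 3x². Iterate:
  r_0 = 1 (mod 13)
  r_1 = 79 (mod 169)
  r_2 = 924 (mod 2197)
Final: r = 924 with f(r) ≡ 0 mod 13^3.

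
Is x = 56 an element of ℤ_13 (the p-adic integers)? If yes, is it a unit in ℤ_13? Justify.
x ∈ ℤ_13^× (unit); v_13(x) = 0

ℤ_13 = {x ∈ ℚ_13 : v_13(x) ≥ 0} and ℤ_13^× = {x ∈ ℤ_13 : v_13(x) = 0}. Here v_13(56) = v_13(num) − v_13(den) = 0; compare against these criteria.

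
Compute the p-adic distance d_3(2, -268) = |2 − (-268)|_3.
d_3(2, -268) = 1/27

Step 1 — x − y = 2 − (-268) = 270. Step 2 — v_3(270) = 3 (factor: 270 = (3^3 · 10); the sign does not affect v_p). Step 3 — |x − y|_3 = 3^{-3} = 1/27.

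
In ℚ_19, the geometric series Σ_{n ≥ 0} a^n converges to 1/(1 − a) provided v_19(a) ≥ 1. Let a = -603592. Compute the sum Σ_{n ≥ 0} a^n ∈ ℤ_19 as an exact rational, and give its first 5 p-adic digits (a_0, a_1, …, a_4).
Σ a^n = 1/(1 − a) = 1/603593;  first 5 digits = (1, 0, 0, 7, 14)

v_19(a) = 3 ≥ 1, so the series converges in ℤ_19 to 1/(1 − a) = 1/(1 − (-603592)) = 1/603593. Expand this rational in ℤ_19: compute digits iteratively via d_i = x_i mod 19, x_{i+1} = (x_i − d_i)/19. The first 5 digits are (1, 0, 0, 7, 14).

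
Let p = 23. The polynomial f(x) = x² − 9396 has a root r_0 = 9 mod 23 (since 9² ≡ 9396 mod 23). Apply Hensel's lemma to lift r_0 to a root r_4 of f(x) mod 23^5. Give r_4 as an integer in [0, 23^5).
r_4 = 6280550 (mod 6436343)

Hensel's recurrence: r_{i+1} = r_i − f(r_i)·(f′(r_i))^{-1} mod 23^{i+2}, with f′(x) = 2x. Iterate:
  r_0 = 9 (mod 23)
  r_1 = 262 (mod 529)
  r_2 = 2378 (mod 12167)
  r_3 = 124048 (mod 279841)
  r_4 = 6280550 (mod 6436343)
Final: r_4 = 6280550, and one checks f(r_4) ≡ 0 mod 23^5.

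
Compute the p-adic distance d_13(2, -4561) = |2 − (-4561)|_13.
d_13(2, -4561) = 1/169

Step 1 — x − y = 2 − (-4561) = 4563. Step 2 — v_13(4563) = 2 (factor: 4563 = (13^2 · 27); the sign does not affect v_p). Step 3 — |x − y|_13 = 13^{-2} = 1/169.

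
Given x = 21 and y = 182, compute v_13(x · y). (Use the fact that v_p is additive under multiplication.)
v_13(3822) = 1

v_p(x) = 0 (factor: 21 = 13^0 · 21); v_p(y) = 1 (factor: 182 = 13^1 · 14). Additivity: v_p(xy) = v_p(x) + v_p(y) = 0 + 1 = 1. (Direct check: xy = 3822 = 13^1 · (294).)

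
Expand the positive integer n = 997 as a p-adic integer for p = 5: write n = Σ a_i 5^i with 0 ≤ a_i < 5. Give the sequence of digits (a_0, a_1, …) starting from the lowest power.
(a_0, a_1, …) = (2, 4, 4, 2, 1)

Repeated division by 5 gives the digits low-to-high: 997 = 2 + 4·5^1 + 4·5^2 + 2·5^3 + 1·5^4. Digit sequence: (2, 4, 4, 2, 1).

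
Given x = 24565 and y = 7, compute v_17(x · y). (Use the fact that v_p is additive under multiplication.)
v_17(171955) = 3

v_p(x) = 3 (factor: 24565 = 17^3 · 5); v_p(y) = 0 (factor: 7 = 17^0 · 7). Additivity: v_p(xy) = v_p(x) + v_p(y) = 3 + 0 = 3. (Direct check: xy = 171955 = 17^3 · (35).)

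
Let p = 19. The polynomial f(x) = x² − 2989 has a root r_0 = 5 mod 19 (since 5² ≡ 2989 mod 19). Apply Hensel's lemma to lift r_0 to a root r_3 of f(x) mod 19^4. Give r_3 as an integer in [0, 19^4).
r_3 = 11709 (mod 130321)

Hensel's recurrence: r_{i+1} = r_i − f(r_i)·(f′(r_i))^{-1} mod 19^{i+2}, with f′(x) = 2x. Iterate:
  r_0 = 5 (mod 19)
  r_1 = 157 (mod 361)
  r_2 = 4850 (mod 6859)
  r_3 = 11709 (mod 130321)
Final: r_3 = 11709, and one checks f(r_3) ≡ 0 mod 19^4.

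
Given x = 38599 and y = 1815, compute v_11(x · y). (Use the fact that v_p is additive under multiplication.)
v_11(70057185) = 5

v_p(x) = 3 (factor: 38599 = 11^3 · 29); v_p(y) = 2 (factor: 1815 = 11^2 · 15). Additivity: v_p(xy) = v_p(x) + v_p(y) = 3 + 2 = 5. (Direct check: xy = 70057185 = 11^5 · (435).)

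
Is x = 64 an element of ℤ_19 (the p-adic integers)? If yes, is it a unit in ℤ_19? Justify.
x ∈ ℤ_19^× (unit); v_19(x) = 0

ℤ_19 = {x ∈ ℚ_19 : v_19(x) ≥ 0} and ℤ_19^× = {x ∈ ℤ_19 : v_19(x) = 0}. Here v_19(64) = v_19(num) − v_19(den) = 0; compare against these criteria.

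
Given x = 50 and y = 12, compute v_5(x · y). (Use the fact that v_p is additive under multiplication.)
v_5(600) = 2

v_p(x) = 2 (factor: 50 = 5^2 · 2); v_p(y) = 0 (factor: 12 = 5^0 · 12). Additivity: v_p(xy) = v_p(x) + v_p(y) = 2 + 0 = 2. (Direct check: xy = 600 = 5^2 · (24).)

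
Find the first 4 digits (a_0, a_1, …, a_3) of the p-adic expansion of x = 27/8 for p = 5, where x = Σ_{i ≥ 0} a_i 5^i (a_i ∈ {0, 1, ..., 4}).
(a_0, …, a_3) = (4, 3, 0, 3)

v_5(27/8) = 0 (numerator and denominator both coprime to 5), so x ∈ ℤ_5^×. Compute digits iteratively via a_i = x_i mod 5, x_{i+1} = (x_i − a_i)/5, with x_0 = x:
  x_0 = 27/8;  a_0 = 4;  x_1 = (x_0 − 4)/5 = -1/8
  x_1 = -1/8;  a_1 = 3;  x_2 = (x_1 − 3)/5 = -5/8
  x_2 = -5/8;  a_2 = 0;  x_3 = (x_2 − 0)/5 = -1/8
  x_3 = -1/8;  a_3 = 3;  x_4 = (x_3 − 3)/5 = -5/8
Digits: (4, 3, 0, 3).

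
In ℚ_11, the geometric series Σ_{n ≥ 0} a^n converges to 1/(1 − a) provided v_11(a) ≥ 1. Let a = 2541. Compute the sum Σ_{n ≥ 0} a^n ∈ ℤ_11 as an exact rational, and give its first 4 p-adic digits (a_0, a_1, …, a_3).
Σ a^n = 1/(1 − a) = -1/2540;  first 4 digits = (1, 0, 10, 1)

v_11(a) = 2 ≥ 1, so the series converges in ℤ_11 to 1/(1 − a) = 1/(1 − 2541) = -1/2540. Expand this rational in ℤ_11: compute digits iteratively via d_i = x_i mod 11, x_{i+1} = (x_i − d_i)/11. The first 4 digits are (1, 0, 10, 1).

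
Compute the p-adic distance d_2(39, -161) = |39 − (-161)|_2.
d_2(39, -161) = 1/8

Step 1 — x − y = 39 − (-161) = 200. Step 2 — v_2(200) = 3 (factor: 200 = (2^3 · 25); the sign does not affect v_p). Step 3 — |x − y|_2 = 2^{-3} = 1/8.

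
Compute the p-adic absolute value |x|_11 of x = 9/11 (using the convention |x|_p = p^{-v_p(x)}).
|9/11|_11 = 11

Step 1 — compute v_11(x) by factoring powers of 11 out of the numerator and denominator: v_11(9/11) = -1. Step 2 — apply |x|_p = p^{-v_p(x)} = 11^{1} = 11.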